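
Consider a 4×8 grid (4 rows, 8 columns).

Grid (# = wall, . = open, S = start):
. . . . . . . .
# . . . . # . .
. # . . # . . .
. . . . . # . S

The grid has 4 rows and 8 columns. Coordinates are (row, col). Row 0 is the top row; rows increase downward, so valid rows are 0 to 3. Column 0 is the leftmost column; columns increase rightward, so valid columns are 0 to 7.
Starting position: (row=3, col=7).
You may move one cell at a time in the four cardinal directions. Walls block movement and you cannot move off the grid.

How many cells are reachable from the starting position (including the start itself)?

Answer: Reachable cells: 27

Derivation:
BFS flood-fill from (row=3, col=7):
  Distance 0: (row=3, col=7)
  Distance 1: (row=2, col=7), (row=3, col=6)
  Distance 2: (row=1, col=7), (row=2, col=6)
  Distance 3: (row=0, col=7), (row=1, col=6), (row=2, col=5)
  Distance 4: (row=0, col=6)
  Distance 5: (row=0, col=5)
  Distance 6: (row=0, col=4)
  Distance 7: (row=0, col=3), (row=1, col=4)
  Distance 8: (row=0, col=2), (row=1, col=3)
  Distance 9: (row=0, col=1), (row=1, col=2), (row=2, col=3)
  Distance 10: (row=0, col=0), (row=1, col=1), (row=2, col=2), (row=3, col=3)
  Distance 11: (row=3, col=2), (row=3, col=4)
  Distance 12: (row=3, col=1)
  Distance 13: (row=3, col=0)
  Distance 14: (row=2, col=0)
Total reachable: 27 (grid has 27 open cells total)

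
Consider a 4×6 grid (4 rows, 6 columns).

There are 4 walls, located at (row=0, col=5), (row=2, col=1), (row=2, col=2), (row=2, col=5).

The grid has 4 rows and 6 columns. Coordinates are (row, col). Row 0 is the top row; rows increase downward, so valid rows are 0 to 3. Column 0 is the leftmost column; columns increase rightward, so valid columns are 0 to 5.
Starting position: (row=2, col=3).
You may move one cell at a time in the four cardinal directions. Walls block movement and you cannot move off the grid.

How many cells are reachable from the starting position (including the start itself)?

Answer: Reachable cells: 20

Derivation:
BFS flood-fill from (row=2, col=3):
  Distance 0: (row=2, col=3)
  Distance 1: (row=1, col=3), (row=2, col=4), (row=3, col=3)
  Distance 2: (row=0, col=3), (row=1, col=2), (row=1, col=4), (row=3, col=2), (row=3, col=4)
  Distance 3: (row=0, col=2), (row=0, col=4), (row=1, col=1), (row=1, col=5), (row=3, col=1), (row=3, col=5)
  Distance 4: (row=0, col=1), (row=1, col=0), (row=3, col=0)
  Distance 5: (row=0, col=0), (row=2, col=0)
Total reachable: 20 (grid has 20 open cells total)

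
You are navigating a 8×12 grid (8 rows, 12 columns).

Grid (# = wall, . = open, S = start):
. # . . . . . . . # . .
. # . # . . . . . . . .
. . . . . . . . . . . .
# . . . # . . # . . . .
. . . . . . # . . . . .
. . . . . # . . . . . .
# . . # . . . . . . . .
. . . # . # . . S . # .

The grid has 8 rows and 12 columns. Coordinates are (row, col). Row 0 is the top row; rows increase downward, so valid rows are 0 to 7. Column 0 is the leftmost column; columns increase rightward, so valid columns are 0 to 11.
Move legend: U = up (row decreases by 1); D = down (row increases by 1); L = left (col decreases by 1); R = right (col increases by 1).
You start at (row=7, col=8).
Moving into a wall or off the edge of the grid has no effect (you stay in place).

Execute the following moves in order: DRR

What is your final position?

Answer: Final position: (row=7, col=9)

Derivation:
Start: (row=7, col=8)
  D (down): blocked, stay at (row=7, col=8)
  R (right): (row=7, col=8) -> (row=7, col=9)
  R (right): blocked, stay at (row=7, col=9)
Final: (row=7, col=9)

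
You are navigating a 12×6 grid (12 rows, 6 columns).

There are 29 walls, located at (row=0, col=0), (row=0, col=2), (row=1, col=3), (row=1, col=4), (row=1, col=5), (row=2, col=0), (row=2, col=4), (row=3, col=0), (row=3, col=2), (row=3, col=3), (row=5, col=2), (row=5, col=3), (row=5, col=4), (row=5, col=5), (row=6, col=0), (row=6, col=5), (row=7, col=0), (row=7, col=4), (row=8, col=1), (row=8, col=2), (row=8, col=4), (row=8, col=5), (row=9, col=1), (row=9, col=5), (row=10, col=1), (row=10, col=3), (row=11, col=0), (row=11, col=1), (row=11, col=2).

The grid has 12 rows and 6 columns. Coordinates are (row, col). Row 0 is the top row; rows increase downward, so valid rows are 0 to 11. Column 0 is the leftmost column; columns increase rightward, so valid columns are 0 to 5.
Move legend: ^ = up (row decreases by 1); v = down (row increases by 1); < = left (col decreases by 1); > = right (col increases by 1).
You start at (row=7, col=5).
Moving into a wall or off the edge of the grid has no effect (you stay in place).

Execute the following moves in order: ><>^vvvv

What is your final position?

Start: (row=7, col=5)
  > (right): blocked, stay at (row=7, col=5)
  < (left): blocked, stay at (row=7, col=5)
  > (right): blocked, stay at (row=7, col=5)
  ^ (up): blocked, stay at (row=7, col=5)
  [×4]v (down): blocked, stay at (row=7, col=5)
Final: (row=7, col=5)

Answer: Final position: (row=7, col=5)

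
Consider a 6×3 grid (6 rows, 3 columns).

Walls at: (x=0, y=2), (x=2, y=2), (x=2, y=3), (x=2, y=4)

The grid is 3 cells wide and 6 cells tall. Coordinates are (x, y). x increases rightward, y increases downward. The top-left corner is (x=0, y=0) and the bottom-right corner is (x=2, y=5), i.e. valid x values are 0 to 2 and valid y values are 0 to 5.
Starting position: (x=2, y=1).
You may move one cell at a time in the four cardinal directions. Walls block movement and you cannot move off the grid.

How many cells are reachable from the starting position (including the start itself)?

Answer: Reachable cells: 14

Derivation:
BFS flood-fill from (x=2, y=1):
  Distance 0: (x=2, y=1)
  Distance 1: (x=2, y=0), (x=1, y=1)
  Distance 2: (x=1, y=0), (x=0, y=1), (x=1, y=2)
  Distance 3: (x=0, y=0), (x=1, y=3)
  Distance 4: (x=0, y=3), (x=1, y=4)
  Distance 5: (x=0, y=4), (x=1, y=5)
  Distance 6: (x=0, y=5), (x=2, y=5)
Total reachable: 14 (grid has 14 open cells total)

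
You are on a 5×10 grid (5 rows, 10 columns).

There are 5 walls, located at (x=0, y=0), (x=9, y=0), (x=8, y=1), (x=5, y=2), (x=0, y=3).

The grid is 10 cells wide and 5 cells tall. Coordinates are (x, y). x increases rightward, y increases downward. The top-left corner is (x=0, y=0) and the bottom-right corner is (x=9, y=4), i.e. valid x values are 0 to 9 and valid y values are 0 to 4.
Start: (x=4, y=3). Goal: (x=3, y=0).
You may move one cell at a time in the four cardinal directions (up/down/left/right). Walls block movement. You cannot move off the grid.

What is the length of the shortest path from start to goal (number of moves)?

BFS from (x=4, y=3) until reaching (x=3, y=0):
  Distance 0: (x=4, y=3)
  Distance 1: (x=4, y=2), (x=3, y=3), (x=5, y=3), (x=4, y=4)
  Distance 2: (x=4, y=1), (x=3, y=2), (x=2, y=3), (x=6, y=3), (x=3, y=4), (x=5, y=4)
  Distance 3: (x=4, y=0), (x=3, y=1), (x=5, y=1), (x=2, y=2), (x=6, y=2), (x=1, y=3), (x=7, y=3), (x=2, y=4), (x=6, y=4)
  Distance 4: (x=3, y=0), (x=5, y=0), (x=2, y=1), (x=6, y=1), (x=1, y=2), (x=7, y=2), (x=8, y=3), (x=1, y=4), (x=7, y=4)  <- goal reached here
One shortest path (4 moves): (x=4, y=3) -> (x=3, y=3) -> (x=3, y=2) -> (x=3, y=1) -> (x=3, y=0)

Answer: Shortest path length: 4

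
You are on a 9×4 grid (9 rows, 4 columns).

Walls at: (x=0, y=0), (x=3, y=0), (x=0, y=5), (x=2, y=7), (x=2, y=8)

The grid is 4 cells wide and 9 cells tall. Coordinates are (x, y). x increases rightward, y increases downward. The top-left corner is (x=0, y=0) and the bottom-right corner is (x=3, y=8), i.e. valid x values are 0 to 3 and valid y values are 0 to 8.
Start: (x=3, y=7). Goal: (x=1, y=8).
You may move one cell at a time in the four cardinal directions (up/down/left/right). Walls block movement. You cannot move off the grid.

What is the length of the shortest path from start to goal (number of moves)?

Answer: Shortest path length: 5

Derivation:
BFS from (x=3, y=7) until reaching (x=1, y=8):
  Distance 0: (x=3, y=7)
  Distance 1: (x=3, y=6), (x=3, y=8)
  Distance 2: (x=3, y=5), (x=2, y=6)
  Distance 3: (x=3, y=4), (x=2, y=5), (x=1, y=6)
  Distance 4: (x=3, y=3), (x=2, y=4), (x=1, y=5), (x=0, y=6), (x=1, y=7)
  Distance 5: (x=3, y=2), (x=2, y=3), (x=1, y=4), (x=0, y=7), (x=1, y=8)  <- goal reached here
One shortest path (5 moves): (x=3, y=7) -> (x=3, y=6) -> (x=2, y=6) -> (x=1, y=6) -> (x=1, y=7) -> (x=1, y=8)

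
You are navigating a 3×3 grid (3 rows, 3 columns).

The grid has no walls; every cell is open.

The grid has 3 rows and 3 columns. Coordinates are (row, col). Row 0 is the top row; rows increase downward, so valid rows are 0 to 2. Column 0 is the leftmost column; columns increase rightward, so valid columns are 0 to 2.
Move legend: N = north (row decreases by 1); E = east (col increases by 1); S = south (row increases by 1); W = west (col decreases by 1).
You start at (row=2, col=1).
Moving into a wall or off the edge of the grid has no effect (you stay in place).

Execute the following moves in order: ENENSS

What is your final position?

Start: (row=2, col=1)
  E (east): (row=2, col=1) -> (row=2, col=2)
  N (north): (row=2, col=2) -> (row=1, col=2)
  E (east): blocked, stay at (row=1, col=2)
  N (north): (row=1, col=2) -> (row=0, col=2)
  S (south): (row=0, col=2) -> (row=1, col=2)
  S (south): (row=1, col=2) -> (row=2, col=2)
Final: (row=2, col=2)

Answer: Final position: (row=2, col=2)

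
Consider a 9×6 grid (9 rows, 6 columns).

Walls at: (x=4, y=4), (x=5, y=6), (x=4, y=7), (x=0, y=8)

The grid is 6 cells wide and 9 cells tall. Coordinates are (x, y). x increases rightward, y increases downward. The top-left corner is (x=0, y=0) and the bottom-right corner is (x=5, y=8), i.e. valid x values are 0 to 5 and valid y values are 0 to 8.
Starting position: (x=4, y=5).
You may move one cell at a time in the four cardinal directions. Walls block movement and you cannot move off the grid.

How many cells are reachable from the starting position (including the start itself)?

BFS flood-fill from (x=4, y=5):
  Distance 0: (x=4, y=5)
  Distance 1: (x=3, y=5), (x=5, y=5), (x=4, y=6)
  Distance 2: (x=3, y=4), (x=5, y=4), (x=2, y=5), (x=3, y=6)
  Distance 3: (x=3, y=3), (x=5, y=3), (x=2, y=4), (x=1, y=5), (x=2, y=6), (x=3, y=7)
  Distance 4: (x=3, y=2), (x=5, y=2), (x=2, y=3), (x=4, y=3), (x=1, y=4), (x=0, y=5), (x=1, y=6), (x=2, y=7), (x=3, y=8)
  Distance 5: (x=3, y=1), (x=5, y=1), (x=2, y=2), (x=4, y=2), (x=1, y=3), (x=0, y=4), (x=0, y=6), (x=1, y=7), (x=2, y=8), (x=4, y=8)
  Distance 6: (x=3, y=0), (x=5, y=0), (x=2, y=1), (x=4, y=1), (x=1, y=2), (x=0, y=3), (x=0, y=7), (x=1, y=8), (x=5, y=8)
  Distance 7: (x=2, y=0), (x=4, y=0), (x=1, y=1), (x=0, y=2), (x=5, y=7)
  Distance 8: (x=1, y=0), (x=0, y=1)
  Distance 9: (x=0, y=0)
Total reachable: 50 (grid has 50 open cells total)

Answer: Reachable cells: 50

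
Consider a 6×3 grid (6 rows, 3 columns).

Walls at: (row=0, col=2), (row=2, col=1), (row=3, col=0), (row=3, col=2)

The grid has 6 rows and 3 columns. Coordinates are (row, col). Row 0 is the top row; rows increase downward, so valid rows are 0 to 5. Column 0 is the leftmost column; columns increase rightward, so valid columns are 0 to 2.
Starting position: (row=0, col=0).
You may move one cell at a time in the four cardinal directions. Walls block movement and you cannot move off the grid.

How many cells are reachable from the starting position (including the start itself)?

BFS flood-fill from (row=0, col=0):
  Distance 0: (row=0, col=0)
  Distance 1: (row=0, col=1), (row=1, col=0)
  Distance 2: (row=1, col=1), (row=2, col=0)
  Distance 3: (row=1, col=2)
  Distance 4: (row=2, col=2)
Total reachable: 7 (grid has 14 open cells total)

Answer: Reachable cells: 7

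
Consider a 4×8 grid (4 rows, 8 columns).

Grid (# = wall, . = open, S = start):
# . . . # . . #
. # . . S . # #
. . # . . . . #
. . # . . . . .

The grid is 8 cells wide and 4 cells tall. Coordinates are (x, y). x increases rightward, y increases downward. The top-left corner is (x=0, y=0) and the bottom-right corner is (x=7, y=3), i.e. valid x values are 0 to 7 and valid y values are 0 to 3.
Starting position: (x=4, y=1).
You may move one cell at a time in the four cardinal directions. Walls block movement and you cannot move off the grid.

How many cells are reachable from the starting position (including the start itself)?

BFS flood-fill from (x=4, y=1):
  Distance 0: (x=4, y=1)
  Distance 1: (x=3, y=1), (x=5, y=1), (x=4, y=2)
  Distance 2: (x=3, y=0), (x=5, y=0), (x=2, y=1), (x=3, y=2), (x=5, y=2), (x=4, y=3)
  Distance 3: (x=2, y=0), (x=6, y=0), (x=6, y=2), (x=3, y=3), (x=5, y=3)
  Distance 4: (x=1, y=0), (x=6, y=3)
  Distance 5: (x=7, y=3)
Total reachable: 18 (grid has 23 open cells total)

Answer: Reachable cells: 18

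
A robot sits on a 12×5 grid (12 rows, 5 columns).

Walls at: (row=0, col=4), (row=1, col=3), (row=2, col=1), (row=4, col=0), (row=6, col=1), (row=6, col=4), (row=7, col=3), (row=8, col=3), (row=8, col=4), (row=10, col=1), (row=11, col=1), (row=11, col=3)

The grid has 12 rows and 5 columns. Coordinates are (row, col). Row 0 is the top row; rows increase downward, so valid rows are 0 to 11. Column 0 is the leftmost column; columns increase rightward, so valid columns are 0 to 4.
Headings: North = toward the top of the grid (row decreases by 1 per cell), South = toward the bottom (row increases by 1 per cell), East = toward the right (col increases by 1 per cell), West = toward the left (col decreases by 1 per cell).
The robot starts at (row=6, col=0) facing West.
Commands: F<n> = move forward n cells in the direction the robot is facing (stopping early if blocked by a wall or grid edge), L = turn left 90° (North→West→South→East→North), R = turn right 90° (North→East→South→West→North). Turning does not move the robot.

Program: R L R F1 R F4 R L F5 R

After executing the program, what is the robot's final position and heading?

Answer: Final position: (row=5, col=4), facing South

Derivation:
Start: (row=6, col=0), facing West
  R: turn right, now facing North
  L: turn left, now facing West
  R: turn right, now facing North
  F1: move forward 1, now at (row=5, col=0)
  R: turn right, now facing East
  F4: move forward 4, now at (row=5, col=4)
  R: turn right, now facing South
  L: turn left, now facing East
  F5: move forward 0/5 (blocked), now at (row=5, col=4)
  R: turn right, now facing South
Final: (row=5, col=4), facing South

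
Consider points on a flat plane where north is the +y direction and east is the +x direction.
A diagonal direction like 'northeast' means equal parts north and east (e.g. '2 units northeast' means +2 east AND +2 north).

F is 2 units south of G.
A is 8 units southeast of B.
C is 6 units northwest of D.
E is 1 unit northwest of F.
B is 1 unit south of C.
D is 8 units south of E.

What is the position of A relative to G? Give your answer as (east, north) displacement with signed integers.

Answer: A is at (east=1, north=-12) relative to G.

Derivation:
Place G at the origin (east=0, north=0).
  F is 2 units south of G: delta (east=+0, north=-2); F at (east=0, north=-2).
  E is 1 unit northwest of F: delta (east=-1, north=+1); E at (east=-1, north=-1).
  D is 8 units south of E: delta (east=+0, north=-8); D at (east=-1, north=-9).
  C is 6 units northwest of D: delta (east=-6, north=+6); C at (east=-7, north=-3).
  B is 1 unit south of C: delta (east=+0, north=-1); B at (east=-7, north=-4).
  A is 8 units southeast of B: delta (east=+8, north=-8); A at (east=1, north=-12).
Therefore A relative to G: (east=1, north=-12).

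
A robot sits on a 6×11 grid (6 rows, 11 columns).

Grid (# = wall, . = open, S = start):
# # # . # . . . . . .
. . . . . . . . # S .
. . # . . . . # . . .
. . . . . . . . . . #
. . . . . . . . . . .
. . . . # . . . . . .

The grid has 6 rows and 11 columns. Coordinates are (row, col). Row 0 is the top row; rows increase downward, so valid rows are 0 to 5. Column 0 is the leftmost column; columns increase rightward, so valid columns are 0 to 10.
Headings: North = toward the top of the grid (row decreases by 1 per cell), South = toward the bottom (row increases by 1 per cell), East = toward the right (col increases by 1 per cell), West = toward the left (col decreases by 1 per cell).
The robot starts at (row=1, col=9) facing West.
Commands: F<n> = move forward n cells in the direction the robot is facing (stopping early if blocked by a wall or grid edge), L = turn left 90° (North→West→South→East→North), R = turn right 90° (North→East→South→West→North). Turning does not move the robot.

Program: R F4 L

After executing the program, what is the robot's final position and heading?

Answer: Final position: (row=0, col=9), facing West

Derivation:
Start: (row=1, col=9), facing West
  R: turn right, now facing North
  F4: move forward 1/4 (blocked), now at (row=0, col=9)
  L: turn left, now facing West
Final: (row=0, col=9), facing West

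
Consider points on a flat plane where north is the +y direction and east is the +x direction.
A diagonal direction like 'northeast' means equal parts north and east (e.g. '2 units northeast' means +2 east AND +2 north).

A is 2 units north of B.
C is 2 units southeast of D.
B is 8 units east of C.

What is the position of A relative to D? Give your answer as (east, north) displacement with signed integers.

Answer: A is at (east=10, north=0) relative to D.

Derivation:
Place D at the origin (east=0, north=0).
  C is 2 units southeast of D: delta (east=+2, north=-2); C at (east=2, north=-2).
  B is 8 units east of C: delta (east=+8, north=+0); B at (east=10, north=-2).
  A is 2 units north of B: delta (east=+0, north=+2); A at (east=10, north=0).
Therefore A relative to D: (east=10, north=0).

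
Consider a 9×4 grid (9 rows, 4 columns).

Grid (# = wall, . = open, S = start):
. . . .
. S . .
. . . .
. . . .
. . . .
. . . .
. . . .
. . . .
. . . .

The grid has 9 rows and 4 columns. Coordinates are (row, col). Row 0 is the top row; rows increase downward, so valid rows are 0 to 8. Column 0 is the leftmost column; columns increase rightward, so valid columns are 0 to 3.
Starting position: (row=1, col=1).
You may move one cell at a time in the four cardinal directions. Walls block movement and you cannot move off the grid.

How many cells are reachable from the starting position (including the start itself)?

BFS flood-fill from (row=1, col=1):
  Distance 0: (row=1, col=1)
  Distance 1: (row=0, col=1), (row=1, col=0), (row=1, col=2), (row=2, col=1)
  Distance 2: (row=0, col=0), (row=0, col=2), (row=1, col=3), (row=2, col=0), (row=2, col=2), (row=3, col=1)
  Distance 3: (row=0, col=3), (row=2, col=3), (row=3, col=0), (row=3, col=2), (row=4, col=1)
  Distance 4: (row=3, col=3), (row=4, col=0), (row=4, col=2), (row=5, col=1)
  Distance 5: (row=4, col=3), (row=5, col=0), (row=5, col=2), (row=6, col=1)
  Distance 6: (row=5, col=3), (row=6, col=0), (row=6, col=2), (row=7, col=1)
  Distance 7: (row=6, col=3), (row=7, col=0), (row=7, col=2), (row=8, col=1)
  Distance 8: (row=7, col=3), (row=8, col=0), (row=8, col=2)
  Distance 9: (row=8, col=3)
Total reachable: 36 (grid has 36 open cells total)

Answer: Reachable cells: 36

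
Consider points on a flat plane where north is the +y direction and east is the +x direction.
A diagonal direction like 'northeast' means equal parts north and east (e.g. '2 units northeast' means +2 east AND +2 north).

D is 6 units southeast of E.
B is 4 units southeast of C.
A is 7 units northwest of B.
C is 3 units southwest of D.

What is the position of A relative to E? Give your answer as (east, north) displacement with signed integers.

Place E at the origin (east=0, north=0).
  D is 6 units southeast of E: delta (east=+6, north=-6); D at (east=6, north=-6).
  C is 3 units southwest of D: delta (east=-3, north=-3); C at (east=3, north=-9).
  B is 4 units southeast of C: delta (east=+4, north=-4); B at (east=7, north=-13).
  A is 7 units northwest of B: delta (east=-7, north=+7); A at (east=0, north=-6).
Therefore A relative to E: (east=0, north=-6).

Answer: A is at (east=0, north=-6) relative to E.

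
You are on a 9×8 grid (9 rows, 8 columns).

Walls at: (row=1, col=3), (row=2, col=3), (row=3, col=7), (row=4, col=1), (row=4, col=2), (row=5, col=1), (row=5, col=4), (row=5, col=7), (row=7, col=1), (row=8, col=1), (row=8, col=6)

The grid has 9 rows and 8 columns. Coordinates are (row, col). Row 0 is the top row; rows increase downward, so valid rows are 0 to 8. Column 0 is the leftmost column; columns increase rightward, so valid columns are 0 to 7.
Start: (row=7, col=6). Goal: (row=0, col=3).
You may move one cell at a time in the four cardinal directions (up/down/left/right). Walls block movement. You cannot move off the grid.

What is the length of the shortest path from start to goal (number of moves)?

Answer: Shortest path length: 10

Derivation:
BFS from (row=7, col=6) until reaching (row=0, col=3):
  Distance 0: (row=7, col=6)
  Distance 1: (row=6, col=6), (row=7, col=5), (row=7, col=7)
  Distance 2: (row=5, col=6), (row=6, col=5), (row=6, col=7), (row=7, col=4), (row=8, col=5), (row=8, col=7)
  Distance 3: (row=4, col=6), (row=5, col=5), (row=6, col=4), (row=7, col=3), (row=8, col=4)
  Distance 4: (row=3, col=6), (row=4, col=5), (row=4, col=7), (row=6, col=3), (row=7, col=2), (row=8, col=3)
  Distance 5: (row=2, col=6), (row=3, col=5), (row=4, col=4), (row=5, col=3), (row=6, col=2), (row=8, col=2)
  Distance 6: (row=1, col=6), (row=2, col=5), (row=2, col=7), (row=3, col=4), (row=4, col=3), (row=5, col=2), (row=6, col=1)
  Distance 7: (row=0, col=6), (row=1, col=5), (row=1, col=7), (row=2, col=4), (row=3, col=3), (row=6, col=0)
  Distance 8: (row=0, col=5), (row=0, col=7), (row=1, col=4), (row=3, col=2), (row=5, col=0), (row=7, col=0)
  Distance 9: (row=0, col=4), (row=2, col=2), (row=3, col=1), (row=4, col=0), (row=8, col=0)
  Distance 10: (row=0, col=3), (row=1, col=2), (row=2, col=1), (row=3, col=0)  <- goal reached here
One shortest path (10 moves): (row=7, col=6) -> (row=7, col=5) -> (row=6, col=5) -> (row=5, col=5) -> (row=4, col=5) -> (row=4, col=4) -> (row=3, col=4) -> (row=2, col=4) -> (row=1, col=4) -> (row=0, col=4) -> (row=0, col=3)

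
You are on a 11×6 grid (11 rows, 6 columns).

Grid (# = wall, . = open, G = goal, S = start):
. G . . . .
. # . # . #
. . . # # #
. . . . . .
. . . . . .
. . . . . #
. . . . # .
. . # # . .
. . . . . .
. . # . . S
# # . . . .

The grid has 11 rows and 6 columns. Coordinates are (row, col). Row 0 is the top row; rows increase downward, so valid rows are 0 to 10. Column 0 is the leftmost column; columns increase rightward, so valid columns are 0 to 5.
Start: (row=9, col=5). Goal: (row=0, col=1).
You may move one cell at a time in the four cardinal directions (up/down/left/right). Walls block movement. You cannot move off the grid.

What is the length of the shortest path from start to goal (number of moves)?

Answer: Shortest path length: 15

Derivation:
BFS from (row=9, col=5) until reaching (row=0, col=1):
  Distance 0: (row=9, col=5)
  Distance 1: (row=8, col=5), (row=9, col=4), (row=10, col=5)
  Distance 2: (row=7, col=5), (row=8, col=4), (row=9, col=3), (row=10, col=4)
  Distance 3: (row=6, col=5), (row=7, col=4), (row=8, col=3), (row=10, col=3)
  Distance 4: (row=8, col=2), (row=10, col=2)
  Distance 5: (row=8, col=1)
  Distance 6: (row=7, col=1), (row=8, col=0), (row=9, col=1)
  Distance 7: (row=6, col=1), (row=7, col=0), (row=9, col=0)
  Distance 8: (row=5, col=1), (row=6, col=0), (row=6, col=2)
  Distance 9: (row=4, col=1), (row=5, col=0), (row=5, col=2), (row=6, col=3)
  Distance 10: (row=3, col=1), (row=4, col=0), (row=4, col=2), (row=5, col=3)
  Distance 11: (row=2, col=1), (row=3, col=0), (row=3, col=2), (row=4, col=3), (row=5, col=4)
  Distance 12: (row=2, col=0), (row=2, col=2), (row=3, col=3), (row=4, col=4)
  Distance 13: (row=1, col=0), (row=1, col=2), (row=3, col=4), (row=4, col=5)
  Distance 14: (row=0, col=0), (row=0, col=2), (row=3, col=5)
  Distance 15: (row=0, col=1), (row=0, col=3)  <- goal reached here
One shortest path (15 moves): (row=9, col=5) -> (row=9, col=4) -> (row=9, col=3) -> (row=8, col=3) -> (row=8, col=2) -> (row=8, col=1) -> (row=7, col=1) -> (row=6, col=1) -> (row=6, col=2) -> (row=5, col=2) -> (row=4, col=2) -> (row=3, col=2) -> (row=2, col=2) -> (row=1, col=2) -> (row=0, col=2) -> (row=0, col=1)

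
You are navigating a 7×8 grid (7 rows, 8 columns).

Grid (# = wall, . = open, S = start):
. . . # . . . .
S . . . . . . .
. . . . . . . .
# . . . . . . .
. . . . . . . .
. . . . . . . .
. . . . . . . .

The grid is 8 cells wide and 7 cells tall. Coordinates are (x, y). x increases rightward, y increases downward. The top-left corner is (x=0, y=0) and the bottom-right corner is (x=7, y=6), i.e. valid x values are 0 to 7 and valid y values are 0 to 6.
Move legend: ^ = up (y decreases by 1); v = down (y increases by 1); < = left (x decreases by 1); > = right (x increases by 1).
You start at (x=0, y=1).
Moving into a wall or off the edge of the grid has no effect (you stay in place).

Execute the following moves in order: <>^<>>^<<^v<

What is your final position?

Start: (x=0, y=1)
  < (left): blocked, stay at (x=0, y=1)
  > (right): (x=0, y=1) -> (x=1, y=1)
  ^ (up): (x=1, y=1) -> (x=1, y=0)
  < (left): (x=1, y=0) -> (x=0, y=0)
  > (right): (x=0, y=0) -> (x=1, y=0)
  > (right): (x=1, y=0) -> (x=2, y=0)
  ^ (up): blocked, stay at (x=2, y=0)
  < (left): (x=2, y=0) -> (x=1, y=0)
  < (left): (x=1, y=0) -> (x=0, y=0)
  ^ (up): blocked, stay at (x=0, y=0)
  v (down): (x=0, y=0) -> (x=0, y=1)
  < (left): blocked, stay at (x=0, y=1)
Final: (x=0, y=1)

Answer: Final position: (x=0, y=1)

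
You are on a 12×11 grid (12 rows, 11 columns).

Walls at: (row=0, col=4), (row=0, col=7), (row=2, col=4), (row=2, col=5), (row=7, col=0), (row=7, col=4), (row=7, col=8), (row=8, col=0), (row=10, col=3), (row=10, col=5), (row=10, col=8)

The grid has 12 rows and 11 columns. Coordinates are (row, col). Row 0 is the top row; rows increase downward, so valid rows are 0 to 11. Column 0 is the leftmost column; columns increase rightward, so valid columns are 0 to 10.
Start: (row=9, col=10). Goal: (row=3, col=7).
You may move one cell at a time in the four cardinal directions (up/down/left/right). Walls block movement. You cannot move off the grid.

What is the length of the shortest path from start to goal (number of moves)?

Answer: Shortest path length: 9

Derivation:
BFS from (row=9, col=10) until reaching (row=3, col=7):
  Distance 0: (row=9, col=10)
  Distance 1: (row=8, col=10), (row=9, col=9), (row=10, col=10)
  Distance 2: (row=7, col=10), (row=8, col=9), (row=9, col=8), (row=10, col=9), (row=11, col=10)
  Distance 3: (row=6, col=10), (row=7, col=9), (row=8, col=8), (row=9, col=7), (row=11, col=9)
  Distance 4: (row=5, col=10), (row=6, col=9), (row=8, col=7), (row=9, col=6), (row=10, col=7), (row=11, col=8)
  Distance 5: (row=4, col=10), (row=5, col=9), (row=6, col=8), (row=7, col=7), (row=8, col=6), (row=9, col=5), (row=10, col=6), (row=11, col=7)
  Distance 6: (row=3, col=10), (row=4, col=9), (row=5, col=8), (row=6, col=7), (row=7, col=6), (row=8, col=5), (row=9, col=4), (row=11, col=6)
  Distance 7: (row=2, col=10), (row=3, col=9), (row=4, col=8), (row=5, col=7), (row=6, col=6), (row=7, col=5), (row=8, col=4), (row=9, col=3), (row=10, col=4), (row=11, col=5)
  Distance 8: (row=1, col=10), (row=2, col=9), (row=3, col=8), (row=4, col=7), (row=5, col=6), (row=6, col=5), (row=8, col=3), (row=9, col=2), (row=11, col=4)
  Distance 9: (row=0, col=10), (row=1, col=9), (row=2, col=8), (row=3, col=7), (row=4, col=6), (row=5, col=5), (row=6, col=4), (row=7, col=3), (row=8, col=2), (row=9, col=1), (row=10, col=2), (row=11, col=3)  <- goal reached here
One shortest path (9 moves): (row=9, col=10) -> (row=9, col=9) -> (row=9, col=8) -> (row=9, col=7) -> (row=8, col=7) -> (row=7, col=7) -> (row=6, col=7) -> (row=5, col=7) -> (row=4, col=7) -> (row=3, col=7)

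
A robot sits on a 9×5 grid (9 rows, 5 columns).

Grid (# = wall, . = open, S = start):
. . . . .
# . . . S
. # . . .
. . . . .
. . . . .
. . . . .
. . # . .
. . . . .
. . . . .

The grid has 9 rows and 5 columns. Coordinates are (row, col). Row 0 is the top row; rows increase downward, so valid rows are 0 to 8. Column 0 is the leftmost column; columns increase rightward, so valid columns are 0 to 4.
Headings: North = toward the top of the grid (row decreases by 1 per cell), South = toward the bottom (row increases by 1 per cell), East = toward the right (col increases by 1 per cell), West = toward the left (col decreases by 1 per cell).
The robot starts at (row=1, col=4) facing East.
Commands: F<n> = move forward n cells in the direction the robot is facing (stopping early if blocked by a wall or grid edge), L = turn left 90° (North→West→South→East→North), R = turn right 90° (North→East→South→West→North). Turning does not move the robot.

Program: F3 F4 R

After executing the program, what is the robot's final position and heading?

Start: (row=1, col=4), facing East
  F3: move forward 0/3 (blocked), now at (row=1, col=4)
  F4: move forward 0/4 (blocked), now at (row=1, col=4)
  R: turn right, now facing South
Final: (row=1, col=4), facing South

Answer: Final position: (row=1, col=4), facing South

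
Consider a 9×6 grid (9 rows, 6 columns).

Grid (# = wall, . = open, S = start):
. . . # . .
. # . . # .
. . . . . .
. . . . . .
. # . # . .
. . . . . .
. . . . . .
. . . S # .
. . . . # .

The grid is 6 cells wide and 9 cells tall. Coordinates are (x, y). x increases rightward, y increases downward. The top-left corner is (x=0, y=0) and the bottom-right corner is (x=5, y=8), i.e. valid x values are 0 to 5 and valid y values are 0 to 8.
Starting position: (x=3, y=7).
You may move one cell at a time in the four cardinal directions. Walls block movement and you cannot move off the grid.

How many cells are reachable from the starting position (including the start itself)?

BFS flood-fill from (x=3, y=7):
  Distance 0: (x=3, y=7)
  Distance 1: (x=3, y=6), (x=2, y=7), (x=3, y=8)
  Distance 2: (x=3, y=5), (x=2, y=6), (x=4, y=6), (x=1, y=7), (x=2, y=8)
  Distance 3: (x=2, y=5), (x=4, y=5), (x=1, y=6), (x=5, y=6), (x=0, y=7), (x=1, y=8)
  Distance 4: (x=2, y=4), (x=4, y=4), (x=1, y=5), (x=5, y=5), (x=0, y=6), (x=5, y=7), (x=0, y=8)
  Distance 5: (x=2, y=3), (x=4, y=3), (x=5, y=4), (x=0, y=5), (x=5, y=8)
  Distance 6: (x=2, y=2), (x=4, y=2), (x=1, y=3), (x=3, y=3), (x=5, y=3), (x=0, y=4)
  Distance 7: (x=2, y=1), (x=1, y=2), (x=3, y=2), (x=5, y=2), (x=0, y=3)
  Distance 8: (x=2, y=0), (x=3, y=1), (x=5, y=1), (x=0, y=2)
  Distance 9: (x=1, y=0), (x=5, y=0), (x=0, y=1)
  Distance 10: (x=0, y=0), (x=4, y=0)
Total reachable: 47 (grid has 47 open cells total)

Answer: Reachable cells: 47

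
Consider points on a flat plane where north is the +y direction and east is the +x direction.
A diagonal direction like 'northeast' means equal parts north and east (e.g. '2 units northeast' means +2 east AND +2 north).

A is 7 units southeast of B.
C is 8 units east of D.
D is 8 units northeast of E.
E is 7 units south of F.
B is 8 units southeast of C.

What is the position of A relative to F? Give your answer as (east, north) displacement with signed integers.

Place F at the origin (east=0, north=0).
  E is 7 units south of F: delta (east=+0, north=-7); E at (east=0, north=-7).
  D is 8 units northeast of E: delta (east=+8, north=+8); D at (east=8, north=1).
  C is 8 units east of D: delta (east=+8, north=+0); C at (east=16, north=1).
  B is 8 units southeast of C: delta (east=+8, north=-8); B at (east=24, north=-7).
  A is 7 units southeast of B: delta (east=+7, north=-7); A at (east=31, north=-14).
Therefore A relative to F: (east=31, north=-14).

Answer: A is at (east=31, north=-14) relative to F.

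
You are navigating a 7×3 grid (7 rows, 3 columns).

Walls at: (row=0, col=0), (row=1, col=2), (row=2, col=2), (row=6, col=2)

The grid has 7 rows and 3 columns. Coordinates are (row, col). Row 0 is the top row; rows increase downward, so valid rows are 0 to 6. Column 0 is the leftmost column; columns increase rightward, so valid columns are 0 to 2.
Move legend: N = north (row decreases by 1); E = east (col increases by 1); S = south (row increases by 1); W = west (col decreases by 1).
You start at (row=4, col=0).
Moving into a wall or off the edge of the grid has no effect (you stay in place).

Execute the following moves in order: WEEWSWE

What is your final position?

Answer: Final position: (row=5, col=1)

Derivation:
Start: (row=4, col=0)
  W (west): blocked, stay at (row=4, col=0)
  E (east): (row=4, col=0) -> (row=4, col=1)
  E (east): (row=4, col=1) -> (row=4, col=2)
  W (west): (row=4, col=2) -> (row=4, col=1)
  S (south): (row=4, col=1) -> (row=5, col=1)
  W (west): (row=5, col=1) -> (row=5, col=0)
  E (east): (row=5, col=0) -> (row=5, col=1)
Final: (row=5, col=1)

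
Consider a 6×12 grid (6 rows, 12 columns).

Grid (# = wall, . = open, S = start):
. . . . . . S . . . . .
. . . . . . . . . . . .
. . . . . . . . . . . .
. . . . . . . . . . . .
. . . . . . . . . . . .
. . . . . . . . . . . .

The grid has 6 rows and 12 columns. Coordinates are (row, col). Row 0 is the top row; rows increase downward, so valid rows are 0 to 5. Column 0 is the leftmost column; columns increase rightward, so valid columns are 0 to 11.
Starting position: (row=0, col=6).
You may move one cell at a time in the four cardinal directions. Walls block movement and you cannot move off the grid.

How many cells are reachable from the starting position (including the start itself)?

Answer: Reachable cells: 72

Derivation:
BFS flood-fill from (row=0, col=6):
  Distance 0: (row=0, col=6)
  Distance 1: (row=0, col=5), (row=0, col=7), (row=1, col=6)
  Distance 2: (row=0, col=4), (row=0, col=8), (row=1, col=5), (row=1, col=7), (row=2, col=6)
  Distance 3: (row=0, col=3), (row=0, col=9), (row=1, col=4), (row=1, col=8), (row=2, col=5), (row=2, col=7), (row=3, col=6)
  Distance 4: (row=0, col=2), (row=0, col=10), (row=1, col=3), (row=1, col=9), (row=2, col=4), (row=2, col=8), (row=3, col=5), (row=3, col=7), (row=4, col=6)
  Distance 5: (row=0, col=1), (row=0, col=11), (row=1, col=2), (row=1, col=10), (row=2, col=3), (row=2, col=9), (row=3, col=4), (row=3, col=8), (row=4, col=5), (row=4, col=7), (row=5, col=6)
  Distance 6: (row=0, col=0), (row=1, col=1), (row=1, col=11), (row=2, col=2), (row=2, col=10), (row=3, col=3), (row=3, col=9), (row=4, col=4), (row=4, col=8), (row=5, col=5), (row=5, col=7)
  Distance 7: (row=1, col=0), (row=2, col=1), (row=2, col=11), (row=3, col=2), (row=3, col=10), (row=4, col=3), (row=4, col=9), (row=5, col=4), (row=5, col=8)
  Distance 8: (row=2, col=0), (row=3, col=1), (row=3, col=11), (row=4, col=2), (row=4, col=10), (row=5, col=3), (row=5, col=9)
  Distance 9: (row=3, col=0), (row=4, col=1), (row=4, col=11), (row=5, col=2), (row=5, col=10)
  Distance 10: (row=4, col=0), (row=5, col=1), (row=5, col=11)
  Distance 11: (row=5, col=0)
Total reachable: 72 (grid has 72 open cells total)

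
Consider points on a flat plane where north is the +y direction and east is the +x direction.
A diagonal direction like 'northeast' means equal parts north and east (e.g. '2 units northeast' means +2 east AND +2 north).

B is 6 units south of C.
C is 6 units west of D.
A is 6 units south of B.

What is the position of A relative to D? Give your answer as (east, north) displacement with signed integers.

Answer: A is at (east=-6, north=-12) relative to D.

Derivation:
Place D at the origin (east=0, north=0).
  C is 6 units west of D: delta (east=-6, north=+0); C at (east=-6, north=0).
  B is 6 units south of C: delta (east=+0, north=-6); B at (east=-6, north=-6).
  A is 6 units south of B: delta (east=+0, north=-6); A at (east=-6, north=-12).
Therefore A relative to D: (east=-6, north=-12).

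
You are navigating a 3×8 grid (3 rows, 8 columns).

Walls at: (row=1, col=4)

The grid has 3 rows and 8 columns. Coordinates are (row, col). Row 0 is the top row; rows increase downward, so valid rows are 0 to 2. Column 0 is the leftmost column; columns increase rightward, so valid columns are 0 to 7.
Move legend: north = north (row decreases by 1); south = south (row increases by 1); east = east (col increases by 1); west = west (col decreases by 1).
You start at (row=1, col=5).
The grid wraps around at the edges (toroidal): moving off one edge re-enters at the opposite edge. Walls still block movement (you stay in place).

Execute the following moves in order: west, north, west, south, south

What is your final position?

Answer: Final position: (row=0, col=4)

Derivation:
Start: (row=1, col=5)
  west (west): blocked, stay at (row=1, col=5)
  north (north): (row=1, col=5) -> (row=0, col=5)
  west (west): (row=0, col=5) -> (row=0, col=4)
  south (south): blocked, stay at (row=0, col=4)
  south (south): blocked, stay at (row=0, col=4)
Final: (row=0, col=4)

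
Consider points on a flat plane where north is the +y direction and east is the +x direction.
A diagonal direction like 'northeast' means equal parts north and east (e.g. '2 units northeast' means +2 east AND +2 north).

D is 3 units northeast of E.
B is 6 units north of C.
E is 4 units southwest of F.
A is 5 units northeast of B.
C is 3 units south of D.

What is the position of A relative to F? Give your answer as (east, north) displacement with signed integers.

Answer: A is at (east=4, north=7) relative to F.

Derivation:
Place F at the origin (east=0, north=0).
  E is 4 units southwest of F: delta (east=-4, north=-4); E at (east=-4, north=-4).
  D is 3 units northeast of E: delta (east=+3, north=+3); D at (east=-1, north=-1).
  C is 3 units south of D: delta (east=+0, north=-3); C at (east=-1, north=-4).
  B is 6 units north of C: delta (east=+0, north=+6); B at (east=-1, north=2).
  A is 5 units northeast of B: delta (east=+5, north=+5); A at (east=4, north=7).
Therefore A relative to F: (east=4, north=7).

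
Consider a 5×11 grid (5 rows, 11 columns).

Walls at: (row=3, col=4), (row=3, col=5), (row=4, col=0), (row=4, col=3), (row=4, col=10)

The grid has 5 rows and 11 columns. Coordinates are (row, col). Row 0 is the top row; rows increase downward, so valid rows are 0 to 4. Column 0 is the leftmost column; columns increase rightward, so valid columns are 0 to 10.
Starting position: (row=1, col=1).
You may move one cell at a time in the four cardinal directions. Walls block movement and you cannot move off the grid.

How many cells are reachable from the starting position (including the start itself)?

BFS flood-fill from (row=1, col=1):
  Distance 0: (row=1, col=1)
  Distance 1: (row=0, col=1), (row=1, col=0), (row=1, col=2), (row=2, col=1)
  Distance 2: (row=0, col=0), (row=0, col=2), (row=1, col=3), (row=2, col=0), (row=2, col=2), (row=3, col=1)
  Distance 3: (row=0, col=3), (row=1, col=4), (row=2, col=3), (row=3, col=0), (row=3, col=2), (row=4, col=1)
  Distance 4: (row=0, col=4), (row=1, col=5), (row=2, col=4), (row=3, col=3), (row=4, col=2)
  Distance 5: (row=0, col=5), (row=1, col=6), (row=2, col=5)
  Distance 6: (row=0, col=6), (row=1, col=7), (row=2, col=6)
  Distance 7: (row=0, col=7), (row=1, col=8), (row=2, col=7), (row=3, col=6)
  Distance 8: (row=0, col=8), (row=1, col=9), (row=2, col=8), (row=3, col=7), (row=4, col=6)
  Distance 9: (row=0, col=9), (row=1, col=10), (row=2, col=9), (row=3, col=8), (row=4, col=5), (row=4, col=7)
  Distance 10: (row=0, col=10), (row=2, col=10), (row=3, col=9), (row=4, col=4), (row=4, col=8)
  Distance 11: (row=3, col=10), (row=4, col=9)
Total reachable: 50 (grid has 50 open cells total)

Answer: Reachable cells: 50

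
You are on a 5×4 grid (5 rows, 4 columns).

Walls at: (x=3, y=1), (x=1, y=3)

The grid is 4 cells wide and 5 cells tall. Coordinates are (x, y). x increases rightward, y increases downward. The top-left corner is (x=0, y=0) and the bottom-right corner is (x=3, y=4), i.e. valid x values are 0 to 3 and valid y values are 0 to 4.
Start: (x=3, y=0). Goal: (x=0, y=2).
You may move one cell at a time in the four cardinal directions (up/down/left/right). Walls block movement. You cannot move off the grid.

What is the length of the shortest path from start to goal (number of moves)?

BFS from (x=3, y=0) until reaching (x=0, y=2):
  Distance 0: (x=3, y=0)
  Distance 1: (x=2, y=0)
  Distance 2: (x=1, y=0), (x=2, y=1)
  Distance 3: (x=0, y=0), (x=1, y=1), (x=2, y=2)
  Distance 4: (x=0, y=1), (x=1, y=2), (x=3, y=2), (x=2, y=3)
  Distance 5: (x=0, y=2), (x=3, y=3), (x=2, y=4)  <- goal reached here
One shortest path (5 moves): (x=3, y=0) -> (x=2, y=0) -> (x=1, y=0) -> (x=0, y=0) -> (x=0, y=1) -> (x=0, y=2)

Answer: Shortest path length: 5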